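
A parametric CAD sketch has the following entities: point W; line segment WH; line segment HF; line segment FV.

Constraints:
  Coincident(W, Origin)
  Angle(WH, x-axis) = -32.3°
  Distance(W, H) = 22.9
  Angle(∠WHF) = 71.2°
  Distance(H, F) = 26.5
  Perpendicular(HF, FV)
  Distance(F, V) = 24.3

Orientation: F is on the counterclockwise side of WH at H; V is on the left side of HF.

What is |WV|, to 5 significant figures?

19.299

∠WHF = 71.2°, so HF runs at -32.3° + (180° − 71.2°) = 76.500° from the x-axis; with |HF| = 26.5, F = H + 26.5·(cos 76.500°, sin 76.500°) = (25.543, 13.531). HF ⟂ FV; with |FV| = 24.3 on the left of HF, V = F + 24.3·(-0.97237, 0.23345) = (1.9142, 19.204). Then |WV| = |V − W| = 19.299.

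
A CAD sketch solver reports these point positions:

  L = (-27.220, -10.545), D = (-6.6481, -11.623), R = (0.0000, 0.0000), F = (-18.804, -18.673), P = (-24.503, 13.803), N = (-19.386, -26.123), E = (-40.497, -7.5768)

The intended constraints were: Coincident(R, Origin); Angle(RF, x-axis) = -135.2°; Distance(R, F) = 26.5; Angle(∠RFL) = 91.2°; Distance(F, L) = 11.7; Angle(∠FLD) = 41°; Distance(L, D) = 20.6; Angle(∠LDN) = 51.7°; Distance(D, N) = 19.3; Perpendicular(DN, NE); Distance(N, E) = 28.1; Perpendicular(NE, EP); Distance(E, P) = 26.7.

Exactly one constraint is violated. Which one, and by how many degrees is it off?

Perpendicular(NE, EP) — off by 4.50°.

R = (0.00, 0.00) ✓; RF at -135.2° ✓; |RF| = 26.50 ✓; ∠RFL = 91.20° ✓; |FL| = 11.70 ✓; ∠FLD = 41.00° ✓; |LD| = 20.60 ✓; ∠LDN = 51.70° ✓; |DN| = 19.30 ✓; ∠(DN, NE) = 90.00° ✓; |NE| = 28.10 ✓; ∠(NE, EP) = 85.50° ✗; |EP| = 26.70 ✓.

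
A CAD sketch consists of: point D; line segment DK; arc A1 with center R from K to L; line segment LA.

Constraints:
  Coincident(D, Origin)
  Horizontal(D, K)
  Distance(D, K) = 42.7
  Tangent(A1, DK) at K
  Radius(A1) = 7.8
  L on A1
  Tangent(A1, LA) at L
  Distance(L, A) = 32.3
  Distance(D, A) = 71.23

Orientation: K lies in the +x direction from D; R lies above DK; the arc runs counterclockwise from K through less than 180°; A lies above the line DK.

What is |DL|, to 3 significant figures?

50.1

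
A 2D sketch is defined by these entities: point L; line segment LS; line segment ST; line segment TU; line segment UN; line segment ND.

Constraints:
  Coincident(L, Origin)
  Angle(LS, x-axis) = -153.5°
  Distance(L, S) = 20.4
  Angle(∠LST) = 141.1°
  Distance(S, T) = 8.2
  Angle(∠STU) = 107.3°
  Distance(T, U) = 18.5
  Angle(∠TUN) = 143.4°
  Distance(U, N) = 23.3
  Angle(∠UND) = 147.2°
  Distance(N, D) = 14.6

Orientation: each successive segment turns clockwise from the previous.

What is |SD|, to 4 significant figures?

48.93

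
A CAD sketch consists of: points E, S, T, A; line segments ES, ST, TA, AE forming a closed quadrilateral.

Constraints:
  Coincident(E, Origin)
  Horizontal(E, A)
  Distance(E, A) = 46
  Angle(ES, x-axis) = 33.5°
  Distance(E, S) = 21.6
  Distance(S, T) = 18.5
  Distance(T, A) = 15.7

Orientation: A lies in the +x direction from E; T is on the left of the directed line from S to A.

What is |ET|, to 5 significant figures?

38.584

Checks: |ST| = 18.50 ✓; |TA| = 15.70 ✓.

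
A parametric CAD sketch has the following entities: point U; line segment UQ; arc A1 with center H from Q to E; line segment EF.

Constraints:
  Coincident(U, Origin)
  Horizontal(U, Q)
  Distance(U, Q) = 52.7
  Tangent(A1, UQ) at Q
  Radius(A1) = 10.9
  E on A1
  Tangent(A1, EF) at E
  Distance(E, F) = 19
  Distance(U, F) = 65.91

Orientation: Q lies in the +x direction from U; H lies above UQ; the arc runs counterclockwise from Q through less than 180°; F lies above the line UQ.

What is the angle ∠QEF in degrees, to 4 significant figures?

126.4°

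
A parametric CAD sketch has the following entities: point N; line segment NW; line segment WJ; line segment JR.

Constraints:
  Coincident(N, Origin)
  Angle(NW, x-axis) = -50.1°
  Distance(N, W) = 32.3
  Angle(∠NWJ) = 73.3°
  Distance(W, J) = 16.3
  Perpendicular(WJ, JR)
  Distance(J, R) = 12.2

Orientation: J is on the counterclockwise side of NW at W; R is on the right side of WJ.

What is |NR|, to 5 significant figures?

43.705

∠NWJ = 73.3°, so WJ runs at -50.1° + (180° − 73.3°) = 56.600° from the x-axis; with |WJ| = 16.3, J = W + 16.3·(cos 56.600°, sin 56.600°) = (29.692, -11.171). The perpendicularity gives JR at right angles to WJ; with |JR| = 12.2 on the right of WJ, R = J + 12.2·(0.83485, -0.55048) = (39.877, -17.887). Then |NR| = |R − N| = 43.705.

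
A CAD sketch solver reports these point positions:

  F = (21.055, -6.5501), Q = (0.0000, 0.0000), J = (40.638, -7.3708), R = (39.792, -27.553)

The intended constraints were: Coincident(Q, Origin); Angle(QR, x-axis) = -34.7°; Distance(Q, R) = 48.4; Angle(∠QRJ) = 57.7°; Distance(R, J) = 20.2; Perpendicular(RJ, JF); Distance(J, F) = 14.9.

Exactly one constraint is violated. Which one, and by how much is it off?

Distance(J, F) = 14.9 — off by 4.70.

Q = (0.00, 0.00) ✓; QR at -34.70° ✓; |QR| = 48.40 ✓; ∠QRJ = 57.70° ✓; |RJ| = 20.20 ✓; ∠(RJ, JF) = 90.00° ✓; |JF| = 19.60 ✗.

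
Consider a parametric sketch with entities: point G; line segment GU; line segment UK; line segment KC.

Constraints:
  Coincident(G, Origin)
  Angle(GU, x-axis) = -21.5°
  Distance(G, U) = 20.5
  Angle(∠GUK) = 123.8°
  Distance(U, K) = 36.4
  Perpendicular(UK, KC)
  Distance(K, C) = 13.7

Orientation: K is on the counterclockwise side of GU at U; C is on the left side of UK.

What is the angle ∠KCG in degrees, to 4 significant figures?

93.99°

G is at the origin; GU runs at -21.5° with length 20.5, so U = 20.5·(cos -21.5°, sin -21.5°) = (19.07, -7.513). ∠GUK = 123.8°, so UK runs at -21.5° + (180° − 123.8°) = 34.70° from the x-axis; with |UK| = 36.4, K = U + 36.4·(cos 34.70°, sin 34.70°) = (49.00, 13.21). UK ⟂ KC; with |KC| = 13.7 on the left of UK, C = K + 13.7·(-0.5693, 0.8221) = (41.20, 24.47). Then cos ∠KCG = CK·CG / (|CK||CG|), giving 93.99°.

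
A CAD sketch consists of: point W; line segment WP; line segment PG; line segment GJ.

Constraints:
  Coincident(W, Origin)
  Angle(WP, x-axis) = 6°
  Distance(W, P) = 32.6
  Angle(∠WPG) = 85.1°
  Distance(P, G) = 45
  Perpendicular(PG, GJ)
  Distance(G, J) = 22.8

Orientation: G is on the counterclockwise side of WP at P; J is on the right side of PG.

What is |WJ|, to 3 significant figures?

69.6

W is at the origin; WP runs at 6.0° with length 32.6, so P = 32.6·(cos 6.0°, sin 6.0°) = (32.4, 3.41). ∠WPG = 85.1°, so PG runs at 6.0° + (180° − 85.1°) = 101° from the x-axis; with |PG| = 45.0, G = P + 45.0·(cos 101°, sin 101°) = (23.9, 47.6). The perpendicularity gives GJ at right angles to PG; with |GJ| = 22.8 on the right of PG, J = G + 22.8·(0.982, 0.189) = (46.3, 51.9). Then |WJ| = |J − W| = 69.6.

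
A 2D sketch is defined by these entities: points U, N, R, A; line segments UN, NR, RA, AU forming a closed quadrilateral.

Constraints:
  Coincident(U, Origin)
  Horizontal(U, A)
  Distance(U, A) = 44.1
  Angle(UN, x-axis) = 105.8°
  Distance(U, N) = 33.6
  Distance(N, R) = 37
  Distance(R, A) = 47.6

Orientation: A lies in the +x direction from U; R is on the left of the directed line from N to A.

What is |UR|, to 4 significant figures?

51.09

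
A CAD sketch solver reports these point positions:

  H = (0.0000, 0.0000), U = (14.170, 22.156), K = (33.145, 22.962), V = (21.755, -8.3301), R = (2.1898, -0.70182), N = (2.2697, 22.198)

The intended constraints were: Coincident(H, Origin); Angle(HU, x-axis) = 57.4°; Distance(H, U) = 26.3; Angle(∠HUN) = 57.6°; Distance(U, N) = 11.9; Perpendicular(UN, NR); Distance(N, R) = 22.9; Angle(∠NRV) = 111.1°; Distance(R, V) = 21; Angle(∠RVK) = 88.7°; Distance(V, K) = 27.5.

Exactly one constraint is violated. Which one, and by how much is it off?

Distance(V, K) = 27.5 — off by 5.80.

H = (0.00, 0.00) ✓; HU at 57.40° ✓; |HU| = 26.30 ✓; ∠HUN = 57.60° ✓; |UN| = 11.90 ✓; ∠(UN, NR) = 90.00° ✓; |NR| = 22.90 ✓; ∠NRV = 111.1° ✓; |RV| = 21.00 ✓; ∠RVK = 88.70° ✓; |VK| = 33.30 ✗.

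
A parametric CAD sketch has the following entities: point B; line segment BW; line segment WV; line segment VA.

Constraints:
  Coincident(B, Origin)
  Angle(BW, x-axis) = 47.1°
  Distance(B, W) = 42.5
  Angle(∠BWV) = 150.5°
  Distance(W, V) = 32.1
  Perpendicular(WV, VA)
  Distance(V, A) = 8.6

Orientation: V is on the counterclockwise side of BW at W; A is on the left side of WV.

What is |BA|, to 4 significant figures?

70.18

∠BWV = 150.5°, so WV runs at 47.1° + (180° − 150.5°) = 76.60° from the x-axis; with |WV| = 32.1, V = W + 32.1·(cos 76.60°, sin 76.60°) = (36.37, 62.36). The perpendicularity gives VA at right angles to WV; with |VA| = 8.6 on the left of WV, A = V + 8.6·(-0.9728, 0.2317) = (28.00, 64.35). Then |BA| = |A − B| = 70.18.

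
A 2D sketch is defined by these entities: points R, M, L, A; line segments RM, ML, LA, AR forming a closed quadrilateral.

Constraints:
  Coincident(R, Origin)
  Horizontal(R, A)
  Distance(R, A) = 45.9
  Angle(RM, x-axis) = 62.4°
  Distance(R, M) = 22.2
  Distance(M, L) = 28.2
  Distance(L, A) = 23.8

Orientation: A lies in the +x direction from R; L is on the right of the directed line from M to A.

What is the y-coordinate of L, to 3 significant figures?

-5.61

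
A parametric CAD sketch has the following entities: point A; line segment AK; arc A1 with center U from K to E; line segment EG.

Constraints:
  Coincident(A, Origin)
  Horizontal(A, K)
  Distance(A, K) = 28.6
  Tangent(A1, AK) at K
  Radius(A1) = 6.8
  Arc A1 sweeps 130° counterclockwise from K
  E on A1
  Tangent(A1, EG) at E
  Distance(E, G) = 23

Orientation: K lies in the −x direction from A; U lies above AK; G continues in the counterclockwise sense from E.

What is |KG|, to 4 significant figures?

30.34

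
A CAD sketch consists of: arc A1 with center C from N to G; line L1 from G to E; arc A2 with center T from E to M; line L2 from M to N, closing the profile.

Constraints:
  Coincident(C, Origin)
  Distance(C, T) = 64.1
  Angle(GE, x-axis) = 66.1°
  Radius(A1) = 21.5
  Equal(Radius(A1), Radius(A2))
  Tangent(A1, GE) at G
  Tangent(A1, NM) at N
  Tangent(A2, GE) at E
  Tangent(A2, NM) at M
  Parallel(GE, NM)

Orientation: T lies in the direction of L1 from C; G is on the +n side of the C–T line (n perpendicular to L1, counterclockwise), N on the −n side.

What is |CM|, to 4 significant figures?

67.61

The slot axis is L1's direction at 66.1°, so u = (cos 66.1°, sin 66.1°) = (0.4051, 0.9143) and n = (−sin 66.1°, cos 66.1°) = (-0.9143, 0.4051). C is at the origin and T lies 64.1 along u from C, so T = 64.1·u = (25.97, 58.60). Tangency of A1 to both parallel lines with radius 21.5 puts G and N at C ± 21.5·n: G = (-19.66, 8.711), N = (19.66, -8.711). Equal radii place E and M the same way about T: E = T + 21.5·n = (6.313, 67.31), M = T − 21.5·n = (45.63, 49.89). Then |CM| = |M − C| = 67.61.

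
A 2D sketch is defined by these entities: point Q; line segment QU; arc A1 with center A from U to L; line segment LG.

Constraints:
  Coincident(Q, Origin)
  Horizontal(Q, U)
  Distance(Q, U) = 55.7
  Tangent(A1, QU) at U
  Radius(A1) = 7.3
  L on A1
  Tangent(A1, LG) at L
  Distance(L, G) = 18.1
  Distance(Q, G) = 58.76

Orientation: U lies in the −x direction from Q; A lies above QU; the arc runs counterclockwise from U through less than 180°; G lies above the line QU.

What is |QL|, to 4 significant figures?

49.37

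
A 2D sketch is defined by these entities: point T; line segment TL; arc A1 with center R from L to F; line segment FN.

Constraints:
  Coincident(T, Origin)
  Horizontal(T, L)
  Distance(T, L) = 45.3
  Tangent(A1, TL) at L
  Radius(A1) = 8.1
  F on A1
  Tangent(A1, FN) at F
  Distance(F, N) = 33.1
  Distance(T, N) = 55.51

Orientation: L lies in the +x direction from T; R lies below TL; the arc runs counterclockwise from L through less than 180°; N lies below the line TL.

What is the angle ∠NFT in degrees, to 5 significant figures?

102.29°

Checks: |RF| = 8.100 ✓; ∠(RF, FN) = 90.00° ✓; |FN| = 33.10 ✓; |TN| = 55.51 ✓.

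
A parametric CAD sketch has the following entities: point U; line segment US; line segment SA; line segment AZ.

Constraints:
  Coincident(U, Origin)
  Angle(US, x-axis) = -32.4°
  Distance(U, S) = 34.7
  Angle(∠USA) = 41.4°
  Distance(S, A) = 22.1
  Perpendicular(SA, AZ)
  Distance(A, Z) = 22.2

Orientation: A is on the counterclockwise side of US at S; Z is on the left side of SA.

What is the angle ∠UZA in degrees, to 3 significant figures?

101°

U is at the origin; US runs at -32.4° with length 34.7, so S = 34.7·(cos -32.4°, sin -32.4°) = (29.3, -18.6). ∠USA = 41.4°, so SA runs at -32.4° + (180° − 41.4°) = 106° from the x-axis; with |SA| = 22.1, A = S + 22.1·(cos 106°, sin 106°) = (23.1, 2.63). The perpendicularity gives AZ at right angles to SA; with |AZ| = 22.2 on the left of SA, Z = A + 22.2·(-0.960, -0.279) = (1.81, -3.56). Then cos ∠UZA = ZU·ZA / (|ZU||ZA|), giving 101°.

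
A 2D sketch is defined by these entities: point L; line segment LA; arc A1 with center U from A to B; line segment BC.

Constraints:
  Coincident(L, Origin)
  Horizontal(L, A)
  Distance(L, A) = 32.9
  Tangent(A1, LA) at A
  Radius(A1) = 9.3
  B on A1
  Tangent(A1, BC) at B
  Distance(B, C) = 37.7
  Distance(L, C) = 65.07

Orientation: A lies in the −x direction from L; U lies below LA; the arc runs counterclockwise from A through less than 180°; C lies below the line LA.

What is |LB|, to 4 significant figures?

42.95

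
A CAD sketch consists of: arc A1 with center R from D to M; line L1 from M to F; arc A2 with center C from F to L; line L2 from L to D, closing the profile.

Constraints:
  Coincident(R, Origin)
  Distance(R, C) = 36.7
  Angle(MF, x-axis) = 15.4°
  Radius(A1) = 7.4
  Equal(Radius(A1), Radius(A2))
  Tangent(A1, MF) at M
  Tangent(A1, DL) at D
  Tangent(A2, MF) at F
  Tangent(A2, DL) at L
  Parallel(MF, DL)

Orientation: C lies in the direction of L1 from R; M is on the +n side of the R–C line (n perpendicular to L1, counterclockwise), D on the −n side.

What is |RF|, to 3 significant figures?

37.4

The slot axis is L1's direction at 15.4°, so u = (cos 15.4°, sin 15.4°) = (0.964, 0.266) and n = (−sin 15.4°, cos 15.4°) = (-0.266, 0.964). R is at the origin and C lies 36.7 along u from R, so C = 36.7·u = (35.4, 9.75). Tangency of A1 to both parallel lines with radius 7.4 puts M and D at R ± 7.4·n: M = (-1.97, 7.13), D = (1.97, -7.13). Equal radii place F and L the same way about C: F = C + 7.4·n = (33.4, 16.9), L = C − 7.4·n = (37.3, 2.61). Then |RF| = |F − R| = 37.4.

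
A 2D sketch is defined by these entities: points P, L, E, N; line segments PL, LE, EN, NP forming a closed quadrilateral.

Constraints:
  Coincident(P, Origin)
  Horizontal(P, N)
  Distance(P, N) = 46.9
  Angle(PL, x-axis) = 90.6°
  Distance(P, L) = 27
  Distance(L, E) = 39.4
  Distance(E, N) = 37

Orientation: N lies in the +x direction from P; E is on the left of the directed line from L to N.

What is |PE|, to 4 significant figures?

52.37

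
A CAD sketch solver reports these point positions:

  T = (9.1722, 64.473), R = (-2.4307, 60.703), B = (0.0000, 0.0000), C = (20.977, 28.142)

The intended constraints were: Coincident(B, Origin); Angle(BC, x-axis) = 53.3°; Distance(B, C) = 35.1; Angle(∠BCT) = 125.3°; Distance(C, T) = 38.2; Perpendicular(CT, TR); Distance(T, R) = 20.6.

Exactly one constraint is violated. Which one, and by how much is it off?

Distance(T, R) = 20.6 — off by 8.40.

B = (0.00, 0.00) ✓; BC at 53.30° ✓; |BC| = 35.10 ✓; ∠BCT = 125.3° ✓; |CT| = 38.20 ✓; ∠(CT, TR) = 90.00° ✓; |TR| = 12.20 ✗.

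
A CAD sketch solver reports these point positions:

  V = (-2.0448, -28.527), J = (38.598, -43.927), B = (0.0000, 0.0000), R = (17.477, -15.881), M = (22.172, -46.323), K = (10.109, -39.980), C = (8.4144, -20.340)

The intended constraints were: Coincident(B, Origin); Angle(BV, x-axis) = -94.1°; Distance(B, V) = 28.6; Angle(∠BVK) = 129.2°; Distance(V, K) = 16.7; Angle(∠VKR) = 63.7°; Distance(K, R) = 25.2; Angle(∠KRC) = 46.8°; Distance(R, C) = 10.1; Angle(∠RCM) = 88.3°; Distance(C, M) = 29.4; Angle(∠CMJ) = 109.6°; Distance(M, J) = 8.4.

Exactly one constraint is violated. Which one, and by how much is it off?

Distance(M, J) = 8.4 — off by 8.20.

B = (0.00, 0.00) ✓; BV at -94.10° ✓; |BV| = 28.60 ✓; ∠BVK = 129.2° ✓; |VK| = 16.70 ✓; ∠VKR = 63.70° ✓; |KR| = 25.20 ✓; ∠KRC = 46.80° ✓; |RC| = 10.10 ✓; ∠RCM = 88.30° ✓; |CM| = 29.40 ✓; ∠CMJ = 109.6° ✓; |MJ| = 16.60 ✗.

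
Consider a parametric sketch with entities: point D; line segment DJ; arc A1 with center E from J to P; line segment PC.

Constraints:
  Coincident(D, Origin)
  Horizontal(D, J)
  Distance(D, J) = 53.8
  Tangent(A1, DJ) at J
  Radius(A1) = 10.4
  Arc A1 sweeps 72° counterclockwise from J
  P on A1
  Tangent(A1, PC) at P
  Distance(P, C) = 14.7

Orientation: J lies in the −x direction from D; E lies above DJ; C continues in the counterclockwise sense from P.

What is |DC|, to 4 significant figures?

44.70

D is at the origin; DJ is horizontal with |DJ| = 53.8 and J on the −x side, so J = (-53.80, 0.000). A1 meets DJ tangentially, so EJ is at right angles to DJ, so E = J + (0, 10.4) = (-53.80, 10.40). On A1, J sits at bearing -90° from E; a 72° counterclockwise sweep puts P at bearing -18°, so P = E + 10.4·(cos -18°, sin -18°) = (-43.91, 7.186). Since A1 is tangent to PC there, EP ⟂ PC, so PC runs along (−sin -18°, cos -18°); with |PC| = 14.7, C = (-39.37, 21.17). Then |DC| = |C − D| = 44.70.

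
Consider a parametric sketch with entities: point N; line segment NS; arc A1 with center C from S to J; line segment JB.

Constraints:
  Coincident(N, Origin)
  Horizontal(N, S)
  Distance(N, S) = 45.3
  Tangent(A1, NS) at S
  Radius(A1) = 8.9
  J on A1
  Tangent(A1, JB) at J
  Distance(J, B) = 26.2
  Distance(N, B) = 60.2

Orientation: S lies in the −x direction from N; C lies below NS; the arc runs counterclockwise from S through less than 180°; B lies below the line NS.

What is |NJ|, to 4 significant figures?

55.06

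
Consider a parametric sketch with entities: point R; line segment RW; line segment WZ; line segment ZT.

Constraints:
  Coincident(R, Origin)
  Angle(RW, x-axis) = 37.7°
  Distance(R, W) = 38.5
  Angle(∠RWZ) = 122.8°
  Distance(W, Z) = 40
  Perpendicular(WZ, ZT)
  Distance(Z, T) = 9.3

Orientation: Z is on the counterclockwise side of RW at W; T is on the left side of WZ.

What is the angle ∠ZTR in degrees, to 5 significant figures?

110.75°

R is at the origin; RW runs at 37.7° with length 38.5, so W = 38.5·(cos 37.7°, sin 37.7°) = (30.462, 23.544). ∠RWZ = 122.8°, so WZ runs at 37.7° + (180° − 122.8°) = 94.900° from the x-axis; with |WZ| = 40.0, Z = W + 40.0·(cos 94.900°, sin 94.900°) = (27.045, 63.398). WZ ⟂ ZT; with |ZT| = 9.3 on the left of WZ, T = Z + 9.3·(-0.99635, -0.085417) = (17.779, 62.603). Then cos ∠ZTR = TZ·TR / (|TZ||TR|), giving 110.75°.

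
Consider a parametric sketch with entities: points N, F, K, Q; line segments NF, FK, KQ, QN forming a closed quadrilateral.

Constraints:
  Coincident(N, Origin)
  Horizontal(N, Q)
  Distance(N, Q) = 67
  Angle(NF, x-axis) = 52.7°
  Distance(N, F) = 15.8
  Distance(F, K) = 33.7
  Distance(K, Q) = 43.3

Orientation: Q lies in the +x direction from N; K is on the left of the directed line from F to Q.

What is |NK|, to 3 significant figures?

49.0

N is at the origin; NQ is horizontal with |NQ| = 67.0 and Q in +x, so Q = (67.0, 0). NF runs at 52.7° with |NF| = 15.8, so F = (9.57, 12.6). K is determined by |FK| = 33.7 and |KQ| = 43.3 together: it lies at the intersection of circle(F, 33.7) and circle(Q, 43.3). With |FQ| = 58.8, the foot of the radical line on FQ is 23.1 from F and the perpendicular offset is √(33.7² − 23.1²) = 24.5. Taking the left-of-FQ solution: K = (37.4, 31.6).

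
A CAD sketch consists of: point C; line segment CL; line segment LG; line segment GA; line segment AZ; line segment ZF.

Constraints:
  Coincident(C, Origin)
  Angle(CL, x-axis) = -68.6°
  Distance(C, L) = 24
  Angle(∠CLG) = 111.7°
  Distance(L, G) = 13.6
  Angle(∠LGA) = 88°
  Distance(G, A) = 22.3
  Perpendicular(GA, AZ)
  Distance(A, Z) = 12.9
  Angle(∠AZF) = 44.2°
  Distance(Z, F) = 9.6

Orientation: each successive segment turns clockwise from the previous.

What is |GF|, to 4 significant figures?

16.73

The perpendicularity gives AZ at right angles to GA, so AZ runs at 41.10°; with |AZ| = 12.9, Z = (-6.112, -6.353). ∠AZF = 44.2° gives ZF at -94.70° from the x-axis; with |ZF| = 9.6, F = (-6.898, -15.92). Then |GF| = |F − G| = 16.73.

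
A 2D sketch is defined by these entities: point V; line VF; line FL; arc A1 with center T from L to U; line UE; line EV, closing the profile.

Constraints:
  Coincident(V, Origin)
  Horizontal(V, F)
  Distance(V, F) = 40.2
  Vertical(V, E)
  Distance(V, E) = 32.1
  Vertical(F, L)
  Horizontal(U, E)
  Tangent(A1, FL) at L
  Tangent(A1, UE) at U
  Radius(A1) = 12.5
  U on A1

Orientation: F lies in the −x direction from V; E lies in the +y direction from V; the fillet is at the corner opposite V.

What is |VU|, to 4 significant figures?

42.40

V is at the origin; V and F share the same y with |VF| = 40.2 and F on the −x side, so F = (-40.20, 0.000). VE is vertical with |VE| = 32.1 and E on the +y side, so E = (0.000, 32.10). The virtual corner opposite V is at (-40.20, 32.10). The tangent condition forces TL to be normal to FL and the tangent condition forces TU to be normal to UE, with radius 12.5, so the center T sits 12.5 in from both sides at T = (-27.70, 19.60). That places the tangent points at L = (-40.20, 19.60) on FL and U = (-27.70, 32.10) on UE. Then |VU| = |U − V| = 42.40.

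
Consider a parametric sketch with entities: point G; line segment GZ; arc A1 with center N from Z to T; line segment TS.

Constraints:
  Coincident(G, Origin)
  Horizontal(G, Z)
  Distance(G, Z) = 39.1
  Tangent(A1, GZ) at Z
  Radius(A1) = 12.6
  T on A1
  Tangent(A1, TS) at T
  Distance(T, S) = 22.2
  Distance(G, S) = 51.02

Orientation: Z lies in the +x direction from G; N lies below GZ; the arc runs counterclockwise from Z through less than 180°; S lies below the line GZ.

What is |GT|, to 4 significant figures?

31.90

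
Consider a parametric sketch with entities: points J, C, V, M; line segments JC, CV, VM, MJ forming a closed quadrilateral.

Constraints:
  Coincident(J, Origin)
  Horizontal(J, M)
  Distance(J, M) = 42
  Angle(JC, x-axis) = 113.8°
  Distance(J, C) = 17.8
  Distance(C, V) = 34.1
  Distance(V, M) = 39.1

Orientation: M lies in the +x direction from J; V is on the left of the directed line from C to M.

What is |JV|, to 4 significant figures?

40.31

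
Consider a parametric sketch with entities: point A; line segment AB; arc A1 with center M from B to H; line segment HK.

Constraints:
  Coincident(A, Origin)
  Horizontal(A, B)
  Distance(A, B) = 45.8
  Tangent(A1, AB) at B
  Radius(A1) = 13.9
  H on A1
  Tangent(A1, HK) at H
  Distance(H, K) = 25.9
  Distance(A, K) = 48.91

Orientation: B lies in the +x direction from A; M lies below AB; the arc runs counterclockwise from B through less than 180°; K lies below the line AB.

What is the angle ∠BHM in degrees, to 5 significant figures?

47.194°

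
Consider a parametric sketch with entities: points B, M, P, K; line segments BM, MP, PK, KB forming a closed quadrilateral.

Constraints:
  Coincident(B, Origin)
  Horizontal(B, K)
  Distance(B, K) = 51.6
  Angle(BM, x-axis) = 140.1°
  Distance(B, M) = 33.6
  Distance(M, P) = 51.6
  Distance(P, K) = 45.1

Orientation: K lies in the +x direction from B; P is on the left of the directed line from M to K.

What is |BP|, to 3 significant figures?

42.8

B is at the origin; B and K share the same y with |BK| = 51.6 and K in +x, so K = (51.6, 0). BM runs at 140.1° with |BM| = 33.6, so M = (-25.8, 21.6). P is determined by |MP| = 51.6 and |PK| = 45.1 together: it lies at the intersection of circle(M, 51.6) and circle(K, 45.1). With |MK| = 80.3, the foot of the radical line on MK is 44.1 from M and the perpendicular offset is √(51.6² − 44.1²) = 26.8. Taking the left-of-MK solution: P = (23.9, 35.6).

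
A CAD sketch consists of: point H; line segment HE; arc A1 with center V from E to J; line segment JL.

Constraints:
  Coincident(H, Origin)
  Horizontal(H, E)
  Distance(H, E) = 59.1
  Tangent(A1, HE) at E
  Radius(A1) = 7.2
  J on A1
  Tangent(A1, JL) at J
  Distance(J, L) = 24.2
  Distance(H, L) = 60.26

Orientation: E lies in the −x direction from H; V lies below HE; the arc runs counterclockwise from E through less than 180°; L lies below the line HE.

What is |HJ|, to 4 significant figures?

66.03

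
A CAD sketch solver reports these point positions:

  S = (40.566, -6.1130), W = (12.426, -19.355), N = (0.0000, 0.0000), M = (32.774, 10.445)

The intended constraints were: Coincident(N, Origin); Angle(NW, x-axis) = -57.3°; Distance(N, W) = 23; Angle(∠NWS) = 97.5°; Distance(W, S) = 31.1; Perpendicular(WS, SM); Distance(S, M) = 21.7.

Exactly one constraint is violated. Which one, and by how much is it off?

Distance(S, M) = 21.7 — off by 3.40.

N = (0.00, 0.00) ✓; NW at -57.30° ✓; |NW| = 23.00 ✓; ∠NWS = 97.50° ✓; |WS| = 31.10 ✓; ∠(WS, SM) = 90.00° ✓; |SM| = 18.30 ✗.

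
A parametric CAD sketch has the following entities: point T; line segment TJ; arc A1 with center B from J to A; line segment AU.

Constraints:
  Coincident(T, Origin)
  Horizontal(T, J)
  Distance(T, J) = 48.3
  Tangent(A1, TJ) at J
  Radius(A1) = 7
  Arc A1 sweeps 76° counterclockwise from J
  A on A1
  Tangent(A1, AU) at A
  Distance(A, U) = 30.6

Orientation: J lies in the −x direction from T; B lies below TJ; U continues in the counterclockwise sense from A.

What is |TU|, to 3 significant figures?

71.6

T is at the origin; T and J share the same y with |TJ| = 48.3 and J on the −x side, so J = (-48.3, 0.00). A1 meets TJ tangentially, so BJ is at right angles to TJ, so B = J + (0, -7) = (-48.3, -7.00). On A1, J sits at bearing 90° from B; a 76° counterclockwise sweep puts A at bearing 166°, so A = B + 7.0·(cos 166°, sin 166°) = (-55.1, -5.31). Tangency of A1 to AU means the radius BA is perpendicular to AU, so AU runs along (−sin 166°, cos 166°); with |AU| = 30.6, U = (-62.5, -35.0). Then |TU| = |U − T| = 71.6.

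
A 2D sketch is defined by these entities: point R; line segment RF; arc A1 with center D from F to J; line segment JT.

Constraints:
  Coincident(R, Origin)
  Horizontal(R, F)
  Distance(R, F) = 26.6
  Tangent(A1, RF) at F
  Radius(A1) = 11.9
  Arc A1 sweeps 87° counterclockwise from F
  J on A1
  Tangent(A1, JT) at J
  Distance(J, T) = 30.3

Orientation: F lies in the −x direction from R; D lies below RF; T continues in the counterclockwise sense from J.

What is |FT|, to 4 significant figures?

43.67

R is at the origin; RF is horizontal with |RF| = 26.6 and F on the −x side, so F = (-26.60, 0.000). The tangent condition forces DF to be normal to RF, so D = F + (0, -11.9) = (-26.60, -11.90). On A1, F sits at bearing 90° from D; an 87° counterclockwise sweep puts J at bearing 177°, so J = D + 11.9·(cos 177°, sin 177°) = (-38.48, -11.28). The tangent condition forces DJ to be normal to JT, so JT runs along (−sin 177°, cos 177°); with |JT| = 30.3, T = (-40.07, -41.54). Then |FT| = |T − F| = 43.67.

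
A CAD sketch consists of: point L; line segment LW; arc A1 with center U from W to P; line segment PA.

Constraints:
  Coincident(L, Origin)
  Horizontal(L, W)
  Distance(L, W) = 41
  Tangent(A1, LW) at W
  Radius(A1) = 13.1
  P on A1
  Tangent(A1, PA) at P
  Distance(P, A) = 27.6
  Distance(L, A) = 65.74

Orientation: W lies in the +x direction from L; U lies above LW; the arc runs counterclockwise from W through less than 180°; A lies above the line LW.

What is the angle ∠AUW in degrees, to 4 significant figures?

162.0°

Checks: ∠(UW, WL) = 90.00° ✓; |UW| = 13.10 ✓; |UP| = 13.10 ✓; ∠(UP, PA) = 90.00° ✓; |PA| = 27.60 ✓; |LA| = 65.74 ✓.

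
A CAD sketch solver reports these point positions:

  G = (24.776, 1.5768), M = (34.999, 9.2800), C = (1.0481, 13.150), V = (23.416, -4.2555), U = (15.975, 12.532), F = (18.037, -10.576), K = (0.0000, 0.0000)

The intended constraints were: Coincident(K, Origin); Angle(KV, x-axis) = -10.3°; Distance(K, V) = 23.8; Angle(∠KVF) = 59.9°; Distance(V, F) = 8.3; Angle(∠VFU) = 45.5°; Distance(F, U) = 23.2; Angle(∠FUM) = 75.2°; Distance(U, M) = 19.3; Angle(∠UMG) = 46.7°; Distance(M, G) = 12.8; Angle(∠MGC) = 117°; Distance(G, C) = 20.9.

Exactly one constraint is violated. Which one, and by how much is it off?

Distance(G, C) = 20.9 — off by 5.50.

K = (0.00, 0.00) ✓; KV at -10.30° ✓; |KV| = 23.80 ✓; ∠KVF = 59.90° ✓; |VF| = 8.300 ✓; ∠VFU = 45.50° ✓; |FU| = 23.20 ✓; ∠FUM = 75.20° ✓; |UM| = 19.30 ✓; ∠UMG = 46.70° ✓; |MG| = 12.80 ✓; ∠MGC = 117.0° ✓; |GC| = 26.40 ✗.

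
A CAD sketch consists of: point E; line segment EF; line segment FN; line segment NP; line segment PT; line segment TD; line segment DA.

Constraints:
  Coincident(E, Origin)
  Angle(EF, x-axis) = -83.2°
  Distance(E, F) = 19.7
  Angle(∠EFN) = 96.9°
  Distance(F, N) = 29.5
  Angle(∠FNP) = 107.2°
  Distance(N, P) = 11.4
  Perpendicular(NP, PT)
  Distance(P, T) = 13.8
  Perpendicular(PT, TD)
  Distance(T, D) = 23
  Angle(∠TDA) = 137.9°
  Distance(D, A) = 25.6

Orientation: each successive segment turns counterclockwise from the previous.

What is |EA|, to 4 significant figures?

56.17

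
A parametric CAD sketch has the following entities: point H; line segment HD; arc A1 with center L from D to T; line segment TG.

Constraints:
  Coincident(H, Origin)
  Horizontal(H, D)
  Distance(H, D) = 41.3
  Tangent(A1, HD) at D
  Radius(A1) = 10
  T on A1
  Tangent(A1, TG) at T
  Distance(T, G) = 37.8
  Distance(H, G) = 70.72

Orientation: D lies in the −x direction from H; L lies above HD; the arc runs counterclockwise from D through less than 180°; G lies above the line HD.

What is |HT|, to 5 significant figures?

36.110

H is at the origin; H and D share the same y with |HD| = 41.3 and D on the −x side, so D = (-41.300, 0.0000). Tangency of A1 to HD means the radius LD is perpendicular to HD, so L = D + (0, 10) = (-41.300, 10.000). Since LT ⟂ TG (tangency), |LG| = √(10.0² + 37.8²) = 39.100 regardless of where T sits on A1. So G lies on both circle(H, 70.72) and circle(L, 39.100); the above-HD intersection is G = (-52.401, 47.491). T is the foot of the tangent from G: T = (-32.757, 15.197).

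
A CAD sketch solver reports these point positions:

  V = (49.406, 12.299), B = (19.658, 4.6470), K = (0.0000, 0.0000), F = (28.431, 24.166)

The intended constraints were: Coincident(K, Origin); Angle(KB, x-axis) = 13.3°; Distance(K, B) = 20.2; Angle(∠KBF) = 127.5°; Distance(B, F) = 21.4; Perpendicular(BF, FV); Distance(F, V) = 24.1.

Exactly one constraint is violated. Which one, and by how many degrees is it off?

Perpendicular(BF, FV) — off by 5.30°.

K = (0.00, 0.00) ✓; KB at 13.30° ✓; |KB| = 20.20 ✓; ∠KBF = 127.5° ✓; |BF| = 21.40 ✓; ∠(BF, FV) = 95.30° ✗; |FV| = 24.10 ✓.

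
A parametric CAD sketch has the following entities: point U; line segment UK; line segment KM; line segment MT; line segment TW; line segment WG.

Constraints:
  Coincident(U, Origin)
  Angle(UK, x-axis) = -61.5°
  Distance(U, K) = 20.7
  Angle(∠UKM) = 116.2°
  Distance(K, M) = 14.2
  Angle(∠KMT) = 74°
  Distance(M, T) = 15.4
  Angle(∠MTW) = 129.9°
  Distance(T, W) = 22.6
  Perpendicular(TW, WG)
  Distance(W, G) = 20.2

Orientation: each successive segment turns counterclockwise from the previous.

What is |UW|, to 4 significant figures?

5.610

U is at the origin; UK runs at -61.5° with length 20.7, so K = (9.877, -18.19). ∠UKM = 116.2° gives KM at 2.300° from the x-axis; with |KM| = 14.2, M = (24.07, -17.62). ∠KMT = 74.0° gives MT at 108.3° from the x-axis; with |MT| = 15.4, T = (19.23, -3.000). ∠MTW = 129.9° gives TW at 158.4° from the x-axis; with |TW| = 22.6, W = (-1.783, 5.319). Then |UW| = |W − U| = 5.610.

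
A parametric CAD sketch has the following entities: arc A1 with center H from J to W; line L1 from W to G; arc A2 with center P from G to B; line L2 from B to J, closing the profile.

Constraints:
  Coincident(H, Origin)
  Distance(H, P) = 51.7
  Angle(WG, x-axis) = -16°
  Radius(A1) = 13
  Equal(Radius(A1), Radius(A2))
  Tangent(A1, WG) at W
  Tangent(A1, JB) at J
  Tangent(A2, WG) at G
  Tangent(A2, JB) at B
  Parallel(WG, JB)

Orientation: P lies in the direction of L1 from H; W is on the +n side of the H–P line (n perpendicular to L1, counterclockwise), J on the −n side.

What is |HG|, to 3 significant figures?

53.3

The slot axis is L1's direction at -16.0°, so u = (cos -16.0°, sin -16.0°) = (0.961, -0.276) and n = (−sin -16.0°, cos -16.0°) = (0.276, 0.961). H is at the origin and P lies 51.7 along u from H, so P = 51.7·u = (49.7, -14.3). Tangency of A1 to both parallel lines with radius 13.0 puts W and J at H ± 13.0·n: W = (3.58, 12.5), J = (-3.58, -12.5). Equal radii place G and B the same way about P: G = P + 13.0·n = (53.3, -1.75), B = P − 13.0·n = (46.1, -26.7). Then |HG| = |G − H| = 53.3.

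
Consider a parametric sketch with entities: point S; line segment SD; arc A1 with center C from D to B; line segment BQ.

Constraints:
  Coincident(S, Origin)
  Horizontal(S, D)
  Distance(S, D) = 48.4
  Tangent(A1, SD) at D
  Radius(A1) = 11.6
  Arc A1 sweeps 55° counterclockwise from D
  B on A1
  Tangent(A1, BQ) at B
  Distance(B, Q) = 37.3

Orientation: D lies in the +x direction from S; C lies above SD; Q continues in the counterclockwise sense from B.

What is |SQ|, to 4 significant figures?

86.88

S is at the origin; S and D share the same y with |SD| = 48.4 and D on the +x side, so D = (48.40, 0.000). Since A1 is tangent to SD there, CD ⟂ SD, so C = D + (0, 11.6) = (48.40, 11.60). On A1, D sits at bearing -90° from C; a 55° counterclockwise sweep puts B at bearing -35°, so B = C + 11.6·(cos -35°, sin -35°) = (57.90, 4.947). Since A1 is tangent to BQ there, CB ⟂ BQ, so BQ runs along (−sin -35°, cos -35°); with |BQ| = 37.3, Q = (79.30, 35.50). Then |SQ| = |Q − S| = 86.88.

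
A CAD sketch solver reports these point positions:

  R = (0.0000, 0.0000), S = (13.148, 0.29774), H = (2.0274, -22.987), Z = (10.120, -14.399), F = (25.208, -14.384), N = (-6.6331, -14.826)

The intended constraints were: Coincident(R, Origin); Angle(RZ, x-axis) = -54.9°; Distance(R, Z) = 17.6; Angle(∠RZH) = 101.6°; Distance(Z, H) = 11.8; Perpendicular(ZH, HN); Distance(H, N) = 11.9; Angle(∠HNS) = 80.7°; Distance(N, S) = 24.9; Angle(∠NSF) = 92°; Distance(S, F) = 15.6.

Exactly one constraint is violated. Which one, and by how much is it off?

Distance(S, F) = 15.6 — off by 3.40.

R = (0.00, 0.00) ✓; RZ at -54.90° ✓; |RZ| = 17.60 ✓; ∠RZH = 101.6° ✓; |ZH| = 11.80 ✓; ∠(ZH, HN) = 90.00° ✓; |HN| = 11.90 ✓; ∠HNS = 80.70° ✓; |NS| = 24.90 ✓; ∠NSF = 92.00° ✓; |SF| = 19.00 ✗.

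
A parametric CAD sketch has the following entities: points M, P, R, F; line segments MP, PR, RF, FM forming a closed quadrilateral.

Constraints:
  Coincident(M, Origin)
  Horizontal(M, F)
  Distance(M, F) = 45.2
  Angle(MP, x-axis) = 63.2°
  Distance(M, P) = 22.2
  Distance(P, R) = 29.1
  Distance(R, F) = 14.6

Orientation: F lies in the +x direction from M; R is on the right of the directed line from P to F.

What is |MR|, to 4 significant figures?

30.63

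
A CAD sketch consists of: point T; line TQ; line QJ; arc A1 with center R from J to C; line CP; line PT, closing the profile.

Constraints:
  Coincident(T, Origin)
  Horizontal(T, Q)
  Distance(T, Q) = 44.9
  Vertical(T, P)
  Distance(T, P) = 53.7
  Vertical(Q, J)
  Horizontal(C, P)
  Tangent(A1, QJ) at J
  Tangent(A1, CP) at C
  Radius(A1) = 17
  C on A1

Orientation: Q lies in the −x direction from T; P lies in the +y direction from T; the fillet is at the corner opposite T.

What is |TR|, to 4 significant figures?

46.10

T is at the origin; T and Q share the same y with |TQ| = 44.9 and Q on the −x side, so Q = (-44.90, 0.000). T and P share the same x with |TP| = 53.7 and P on the +y side, so P = (0.000, 53.70). The virtual corner opposite T is at (-44.90, 53.70). Tangency of A1 to QJ means the radius RJ is perpendicular to QJ and tangency of A1 to CP means the radius RC is perpendicular to CP, with radius 17.0, so the center R sits 17.0 in from both sides at R = (-27.90, 36.70). Then |TR| = |R − T| = 46.10.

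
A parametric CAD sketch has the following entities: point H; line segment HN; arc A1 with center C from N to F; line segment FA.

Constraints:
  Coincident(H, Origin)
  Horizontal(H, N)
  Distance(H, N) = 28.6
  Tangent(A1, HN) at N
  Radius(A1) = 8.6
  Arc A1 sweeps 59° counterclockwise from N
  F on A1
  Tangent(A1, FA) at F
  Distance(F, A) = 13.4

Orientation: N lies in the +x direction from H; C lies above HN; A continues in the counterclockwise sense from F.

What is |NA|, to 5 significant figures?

21.186

H is at the origin; H and N share the same y with |HN| = 28.6 and N on the +x side, so N = (28.600, 0.0000). A1 meets HN tangentially, so CN is at right angles to HN, so C = N + (0, 8.6) = (28.600, 8.6000). On A1, N sits at bearing -90° from C; a 59° counterclockwise sweep puts F at bearing -31°, so F = C + 8.6·(cos -31°, sin -31°) = (35.972, 4.1707). A1 meets FA tangentially, so CF is at right angles to FA, so FA runs along (−sin -31°, cos -31°); with |FA| = 13.4, A = (42.873, 15.657). Then |NA| = |A − N| = 21.186.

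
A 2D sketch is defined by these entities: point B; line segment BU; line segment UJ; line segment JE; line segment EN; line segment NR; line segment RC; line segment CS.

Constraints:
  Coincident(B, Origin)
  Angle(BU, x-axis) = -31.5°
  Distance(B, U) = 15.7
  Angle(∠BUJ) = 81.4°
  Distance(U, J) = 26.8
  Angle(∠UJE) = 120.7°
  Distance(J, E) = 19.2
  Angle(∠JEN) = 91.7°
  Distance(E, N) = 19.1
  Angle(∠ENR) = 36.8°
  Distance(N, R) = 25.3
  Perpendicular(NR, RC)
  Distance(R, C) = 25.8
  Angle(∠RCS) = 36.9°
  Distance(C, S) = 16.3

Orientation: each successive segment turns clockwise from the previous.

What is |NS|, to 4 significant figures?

20.09

B is at the origin; BU runs at -31.5° with length 15.7, so U = (13.39, -8.203). ∠BUJ = 81.4° gives UJ at -130.1° from the x-axis; with |UJ| = 26.8, J = (-3.876, -28.70). ∠UJE = 120.7° gives JE at 170.6° from the x-axis; with |JE| = 19.2, E = (-22.82, -25.57). ∠JEN = 91.7° gives EN at 82.30° from the x-axis; with |EN| = 19.1, N = (-20.26, -6.639). ∠ENR = 36.8° gives NR at -60.90° from the x-axis; with |NR| = 25.3, R = (-7.955, -28.75). NR is perpendicular to RC, so RC runs at -150.9°; with |RC| = 25.8, C = (-30.50, -41.29). ∠RCS = 36.9° gives CS at 66.00° from the x-axis; with |CS| = 16.3, S = (-23.87, -26.40). Then |NS| = |S − N| = 20.09.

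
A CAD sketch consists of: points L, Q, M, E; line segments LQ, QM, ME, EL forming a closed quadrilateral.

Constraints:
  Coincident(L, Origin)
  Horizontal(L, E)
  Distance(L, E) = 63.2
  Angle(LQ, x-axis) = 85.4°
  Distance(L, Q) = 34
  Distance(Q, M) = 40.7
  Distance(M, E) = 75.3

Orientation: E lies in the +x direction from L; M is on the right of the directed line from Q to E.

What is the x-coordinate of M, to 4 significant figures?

-11.99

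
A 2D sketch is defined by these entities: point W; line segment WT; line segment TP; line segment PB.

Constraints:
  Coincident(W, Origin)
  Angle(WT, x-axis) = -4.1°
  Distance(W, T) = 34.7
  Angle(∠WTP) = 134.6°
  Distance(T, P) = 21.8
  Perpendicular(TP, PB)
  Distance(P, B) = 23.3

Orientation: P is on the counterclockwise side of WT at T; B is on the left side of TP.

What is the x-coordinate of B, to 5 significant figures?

35.611

W is at the origin; WT runs at -4.1° with length 34.7, so T = 34.7·(cos -4.1°, sin -4.1°) = (34.611, -2.4810). ∠WTP = 134.6°, so TP runs at -4.1° + (180° − 134.6°) = 41.300° from the x-axis; with |TP| = 21.8, P = T + 21.8·(cos 41.300°, sin 41.300°) = (50.989, 11.907). TP ⟂ PB; with |PB| = 23.3 on the left of TP, B = P + 23.3·(-0.66000, 0.75126) = (35.611, 29.412). So B.x = 35.611.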